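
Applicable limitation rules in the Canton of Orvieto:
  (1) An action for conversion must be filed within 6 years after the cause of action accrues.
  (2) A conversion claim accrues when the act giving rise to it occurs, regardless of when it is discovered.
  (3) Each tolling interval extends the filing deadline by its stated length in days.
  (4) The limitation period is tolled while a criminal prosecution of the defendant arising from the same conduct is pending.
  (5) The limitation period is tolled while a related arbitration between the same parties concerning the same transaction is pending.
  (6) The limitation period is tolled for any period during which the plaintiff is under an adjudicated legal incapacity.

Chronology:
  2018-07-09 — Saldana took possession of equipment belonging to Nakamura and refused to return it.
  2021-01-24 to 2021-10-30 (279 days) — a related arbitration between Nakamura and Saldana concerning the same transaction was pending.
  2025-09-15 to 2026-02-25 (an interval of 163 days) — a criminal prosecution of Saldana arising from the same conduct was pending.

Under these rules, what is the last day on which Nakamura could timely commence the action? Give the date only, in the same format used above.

The cause of action accrued on 2018-07-09, the date of the act.
The untolled deadline — 6 years after 2018-07-09 — is 2024-07-09.
The pending related arbitration from 2021-01-24 to 2021-10-30 tolled the period for 279 days, extending the deadline to 2025-04-14.
By the time the pending criminal prosecution began on 2025-09-15, the limitation period had already expired on 2025-04-14; that interval cannot revive it.

2025-04-14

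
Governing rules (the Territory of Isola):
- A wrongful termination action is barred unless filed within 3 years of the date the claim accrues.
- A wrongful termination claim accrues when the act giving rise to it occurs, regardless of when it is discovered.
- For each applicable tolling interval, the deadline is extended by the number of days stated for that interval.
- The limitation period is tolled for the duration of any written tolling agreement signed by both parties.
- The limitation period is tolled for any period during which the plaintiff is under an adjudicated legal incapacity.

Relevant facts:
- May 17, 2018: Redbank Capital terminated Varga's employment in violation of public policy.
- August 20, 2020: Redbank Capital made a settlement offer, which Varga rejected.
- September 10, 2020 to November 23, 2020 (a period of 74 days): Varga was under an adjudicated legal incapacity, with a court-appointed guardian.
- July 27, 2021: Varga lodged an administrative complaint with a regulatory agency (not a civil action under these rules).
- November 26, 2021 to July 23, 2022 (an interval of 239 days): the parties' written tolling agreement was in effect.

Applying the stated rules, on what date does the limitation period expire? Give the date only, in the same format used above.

July 30, 2021

The claim accrued on May 17, 2018, when the wrongful act occurred.
The untolled deadline — 3 years after May 17, 2018 — is May 17, 2021.
The period was tolled for 74 days by the plaintiff's legal incapacity (September 10, 2020 to November 23, 2020), pushing the deadline to July 30, 2021.
The written tolling agreement from November 26, 2021 to July 23, 2022 began after the period had already run on July 30, 2021, so it has no tolling effect.
Nothing else in the chronology tolls or restarts the period.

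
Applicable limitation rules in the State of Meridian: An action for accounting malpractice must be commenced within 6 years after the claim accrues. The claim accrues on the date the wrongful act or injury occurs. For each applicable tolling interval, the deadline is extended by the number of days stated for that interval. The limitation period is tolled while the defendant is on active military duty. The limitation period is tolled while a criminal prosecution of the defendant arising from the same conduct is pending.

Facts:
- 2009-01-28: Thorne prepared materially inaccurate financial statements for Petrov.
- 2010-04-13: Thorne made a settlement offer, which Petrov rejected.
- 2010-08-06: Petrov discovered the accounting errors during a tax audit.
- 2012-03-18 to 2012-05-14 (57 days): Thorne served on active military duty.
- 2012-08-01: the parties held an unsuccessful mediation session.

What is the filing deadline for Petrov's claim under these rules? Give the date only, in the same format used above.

2015-03-26

Because the rule ties accrual to occurrence, the claim accrued on 2009-01-28, not on the 2010-08-06 discovery date.
Adding the 6 years base period to 2009-01-28 gives a deadline of 2015-01-28, before any tolling.
Because the defendant's active military service ran from 2012-03-18 to 2012-05-14, the deadline is extended by 57 days to 2015-03-26.
None of the other events listed affects the running of the period under the stated rules.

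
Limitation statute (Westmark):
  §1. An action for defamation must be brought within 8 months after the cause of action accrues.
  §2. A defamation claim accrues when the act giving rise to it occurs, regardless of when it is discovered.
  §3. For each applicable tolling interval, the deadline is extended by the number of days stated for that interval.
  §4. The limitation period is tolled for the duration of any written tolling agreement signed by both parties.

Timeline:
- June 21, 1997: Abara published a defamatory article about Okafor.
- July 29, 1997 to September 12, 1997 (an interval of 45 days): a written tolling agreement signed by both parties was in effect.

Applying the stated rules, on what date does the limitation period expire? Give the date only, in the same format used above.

April 7, 1998

The cause of action accrued on June 21, 1997, the date of the act.
The untolled deadline — 8 months after June 21, 1997 — is February 21, 1998.
The period was tolled for 45 days by the written tolling agreement (July 29, 1997 to September 12, 1997), pushing the deadline to April 7, 1998.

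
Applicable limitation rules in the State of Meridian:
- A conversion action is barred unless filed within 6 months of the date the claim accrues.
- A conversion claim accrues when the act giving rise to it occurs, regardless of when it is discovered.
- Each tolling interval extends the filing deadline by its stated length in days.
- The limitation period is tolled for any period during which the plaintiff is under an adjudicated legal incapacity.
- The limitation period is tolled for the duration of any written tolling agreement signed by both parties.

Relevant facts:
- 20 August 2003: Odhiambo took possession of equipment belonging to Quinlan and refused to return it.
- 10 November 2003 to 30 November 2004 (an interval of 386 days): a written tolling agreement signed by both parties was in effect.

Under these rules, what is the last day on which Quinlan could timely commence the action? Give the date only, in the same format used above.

The claim accrued on 20 August 2003, the date of the act.
Adding the 6 months base period to 20 August 2003 gives a deadline of 20 February 2004, before any tolling.
Because the written tolling agreement ran from 10 November 2003 to 30 November 2004, the deadline is extended by 386 days to 12 March 2005.

12 March 2005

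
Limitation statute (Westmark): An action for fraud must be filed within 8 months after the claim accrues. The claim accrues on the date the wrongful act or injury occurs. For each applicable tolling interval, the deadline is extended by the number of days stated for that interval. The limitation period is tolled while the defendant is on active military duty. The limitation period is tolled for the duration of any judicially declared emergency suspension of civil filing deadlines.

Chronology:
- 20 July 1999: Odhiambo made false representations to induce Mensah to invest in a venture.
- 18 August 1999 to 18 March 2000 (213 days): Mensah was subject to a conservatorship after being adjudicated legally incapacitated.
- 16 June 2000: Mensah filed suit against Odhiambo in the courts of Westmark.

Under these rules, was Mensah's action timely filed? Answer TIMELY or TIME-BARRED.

The limitation period began to run on 20 July 1999.
8 months from 20 July 1999 is 20 March 2000.
No stated provision tolls the period for the plaintiff's incapacity, so the interval from 18 August 1999 to 18 March 2000 has no effect on the deadline.
Mensah filed on 16 June 2000, after the 20 March 2000 deadline, so the action is time-barred.

TIME-BARRED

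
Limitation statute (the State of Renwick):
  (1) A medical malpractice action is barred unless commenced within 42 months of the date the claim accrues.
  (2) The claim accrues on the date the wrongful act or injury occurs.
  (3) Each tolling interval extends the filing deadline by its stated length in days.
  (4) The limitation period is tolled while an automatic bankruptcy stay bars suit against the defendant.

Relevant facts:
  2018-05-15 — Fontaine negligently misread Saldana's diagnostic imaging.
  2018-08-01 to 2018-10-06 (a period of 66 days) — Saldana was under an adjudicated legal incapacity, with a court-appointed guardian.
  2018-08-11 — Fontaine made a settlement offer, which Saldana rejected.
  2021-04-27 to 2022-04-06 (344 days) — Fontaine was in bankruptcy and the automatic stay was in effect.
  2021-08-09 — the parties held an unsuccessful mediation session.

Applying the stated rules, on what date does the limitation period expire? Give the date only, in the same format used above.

2022-10-25

The claim accrued on 2018-05-15, when the wrongful act occurred.
Adding the 42 months base period to 2018-05-15 gives a deadline of 2021-11-15, before any tolling.
The period was tolled for 344 days by the automatic bankruptcy stay (2021-04-27 to 2022-04-06), pushing the deadline to 2022-10-25.
No stated provision tolls the period for the plaintiff's incapacity, so the interval from 2018-08-01 to 2018-10-06 has no effect on the deadline.
Nothing else in the chronology tolls or restarts the period.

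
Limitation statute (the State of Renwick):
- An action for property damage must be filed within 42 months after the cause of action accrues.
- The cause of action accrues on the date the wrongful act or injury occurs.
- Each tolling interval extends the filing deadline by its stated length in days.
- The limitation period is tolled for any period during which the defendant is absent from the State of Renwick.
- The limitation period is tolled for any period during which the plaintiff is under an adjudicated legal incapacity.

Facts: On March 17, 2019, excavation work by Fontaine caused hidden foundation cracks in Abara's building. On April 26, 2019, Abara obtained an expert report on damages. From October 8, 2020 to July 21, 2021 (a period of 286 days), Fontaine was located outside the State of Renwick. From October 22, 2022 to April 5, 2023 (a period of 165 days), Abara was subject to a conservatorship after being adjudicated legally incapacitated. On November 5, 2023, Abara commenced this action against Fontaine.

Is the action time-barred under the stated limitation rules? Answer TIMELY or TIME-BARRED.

The claim accrued on March 17, 2019, when the wrongful act occurred.
Adding the 42 months base period to March 17, 2019 gives a deadline of September 17, 2022, before any tolling.
The defendant's absence from the jurisdiction from October 8, 2020 to July 21, 2021 tolled the period for 286 days, extending the deadline to June 30, 2023.
Because the plaintiff's legal incapacity ran from October 22, 2022 to April 5, 2023, the deadline is extended by 165 days to December 12, 2023.
None of the other events listed affects the running of the period under the stated rules.
The November 5, 2023 filing precedes the December 12, 2023 deadline; the claim is timely.

TIMELY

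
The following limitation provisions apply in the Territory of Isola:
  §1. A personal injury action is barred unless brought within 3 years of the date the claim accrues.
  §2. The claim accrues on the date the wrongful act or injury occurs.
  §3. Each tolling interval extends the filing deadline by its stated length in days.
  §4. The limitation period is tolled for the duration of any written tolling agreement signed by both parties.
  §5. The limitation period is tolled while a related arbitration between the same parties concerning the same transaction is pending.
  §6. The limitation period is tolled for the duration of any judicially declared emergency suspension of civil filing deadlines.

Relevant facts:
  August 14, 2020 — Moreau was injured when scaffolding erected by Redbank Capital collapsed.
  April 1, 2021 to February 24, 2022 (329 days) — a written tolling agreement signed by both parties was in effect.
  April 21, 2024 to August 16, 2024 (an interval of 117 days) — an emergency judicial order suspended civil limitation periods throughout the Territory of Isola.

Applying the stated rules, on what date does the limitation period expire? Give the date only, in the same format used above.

The limitation period began to run on August 14, 2020.
3 years from August 14, 2020 is August 14, 2023.
The period was tolled for 329 days by the written tolling agreement (April 1, 2021 to February 24, 2022), pushing the deadline to July 8, 2024.
Because the emergency suspension of filing deadlines ran from April 21, 2024 to August 16, 2024, the deadline is extended by 117 days to November 2, 2024.

November 2, 2024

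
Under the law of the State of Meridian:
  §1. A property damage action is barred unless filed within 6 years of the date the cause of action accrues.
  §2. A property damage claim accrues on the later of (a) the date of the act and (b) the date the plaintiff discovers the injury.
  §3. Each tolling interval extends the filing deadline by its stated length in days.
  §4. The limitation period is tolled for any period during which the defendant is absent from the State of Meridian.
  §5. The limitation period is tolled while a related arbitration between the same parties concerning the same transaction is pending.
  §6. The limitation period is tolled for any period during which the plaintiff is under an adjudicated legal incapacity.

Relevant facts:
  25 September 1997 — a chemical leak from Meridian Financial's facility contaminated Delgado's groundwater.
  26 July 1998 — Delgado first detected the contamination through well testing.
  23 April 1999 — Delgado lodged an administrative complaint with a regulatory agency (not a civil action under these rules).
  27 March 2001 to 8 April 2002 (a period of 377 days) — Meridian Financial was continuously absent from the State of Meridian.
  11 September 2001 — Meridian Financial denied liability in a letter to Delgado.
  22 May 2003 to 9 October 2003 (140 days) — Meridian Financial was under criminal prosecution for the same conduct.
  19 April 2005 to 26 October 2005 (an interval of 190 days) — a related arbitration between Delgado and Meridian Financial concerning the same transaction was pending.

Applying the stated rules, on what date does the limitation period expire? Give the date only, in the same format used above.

13 February 2006

Taking the later of the act (25 September 1997) and discovery (26 July 1998), the claim accrued on 26 July 1998.
The untolled deadline — 6 years after 26 July 1998 — is 26 July 2004.
The period was tolled for 377 days by the defendant's absence from the jurisdiction (27 March 2001 to 8 April 2002), pushing the deadline to 7 August 2005.
The pending related arbitration from 19 April 2005 to 26 October 2005 tolled the period for 190 days, extending the deadline to 13 February 2006.
Although a criminal prosecution ran from 22 May 2003 to 9 October 2003, the stated rules do not make that a tolling event, so it is disregarded.
Nothing else in the chronology tolls or restarts the period.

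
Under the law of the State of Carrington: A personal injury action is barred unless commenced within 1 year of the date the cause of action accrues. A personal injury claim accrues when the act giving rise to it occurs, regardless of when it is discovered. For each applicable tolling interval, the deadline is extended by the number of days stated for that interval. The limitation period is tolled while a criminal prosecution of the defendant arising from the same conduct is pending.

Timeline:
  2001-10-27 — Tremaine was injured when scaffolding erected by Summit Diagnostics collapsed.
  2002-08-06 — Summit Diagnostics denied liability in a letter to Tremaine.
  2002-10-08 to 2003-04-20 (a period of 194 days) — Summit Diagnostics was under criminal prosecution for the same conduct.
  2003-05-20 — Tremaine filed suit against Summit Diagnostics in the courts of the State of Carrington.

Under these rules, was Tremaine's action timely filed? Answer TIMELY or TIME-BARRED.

TIME-BARRED

The cause of action accrued on 2001-10-27, the date of the act.
1 year from 2001-10-27 is 2002-10-27.
The period was tolled for 194 days by the pending criminal prosecution (2002-10-08 to 2003-04-20), pushing the deadline to 2003-05-09.
None of the other events listed affects the running of the period under the stated rules.
The 2003-05-20 filing falls after the 2003-05-09 deadline; the claim is time-barred.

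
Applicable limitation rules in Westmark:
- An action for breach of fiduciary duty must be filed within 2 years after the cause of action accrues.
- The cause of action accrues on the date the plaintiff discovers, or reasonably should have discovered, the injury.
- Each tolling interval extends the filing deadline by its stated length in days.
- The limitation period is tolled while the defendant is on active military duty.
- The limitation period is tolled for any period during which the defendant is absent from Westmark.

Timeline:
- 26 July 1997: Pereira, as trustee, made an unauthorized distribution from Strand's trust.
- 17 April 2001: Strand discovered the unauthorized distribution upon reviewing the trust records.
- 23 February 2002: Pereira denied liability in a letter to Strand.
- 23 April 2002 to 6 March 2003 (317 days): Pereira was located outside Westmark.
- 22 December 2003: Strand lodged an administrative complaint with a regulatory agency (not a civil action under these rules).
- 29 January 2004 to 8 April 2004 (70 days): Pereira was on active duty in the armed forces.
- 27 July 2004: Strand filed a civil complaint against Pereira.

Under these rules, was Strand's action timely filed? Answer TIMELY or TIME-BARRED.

The claim did not accrue until Strand discovered the injury on 17 April 2001; the 26 July 1997 act date does not start the clock under the stated rule.
The untolled deadline — 2 years after 17 April 2001 — is 17 April 2003.
The defendant's absence from the jurisdiction from 23 April 2002 to 6 March 2003 tolled the period for 317 days, extending the deadline to 28 February 2004.
The period was tolled for 70 days by the defendant's active military service (29 January 2004 to 8 April 2004), pushing the deadline to 8 May 2004.
None of the other events listed affects the running of the period under the stated rules.
Strand filed on 27 July 2004, after the 8 May 2004 deadline, so the action is time-barred.

TIME-BARRED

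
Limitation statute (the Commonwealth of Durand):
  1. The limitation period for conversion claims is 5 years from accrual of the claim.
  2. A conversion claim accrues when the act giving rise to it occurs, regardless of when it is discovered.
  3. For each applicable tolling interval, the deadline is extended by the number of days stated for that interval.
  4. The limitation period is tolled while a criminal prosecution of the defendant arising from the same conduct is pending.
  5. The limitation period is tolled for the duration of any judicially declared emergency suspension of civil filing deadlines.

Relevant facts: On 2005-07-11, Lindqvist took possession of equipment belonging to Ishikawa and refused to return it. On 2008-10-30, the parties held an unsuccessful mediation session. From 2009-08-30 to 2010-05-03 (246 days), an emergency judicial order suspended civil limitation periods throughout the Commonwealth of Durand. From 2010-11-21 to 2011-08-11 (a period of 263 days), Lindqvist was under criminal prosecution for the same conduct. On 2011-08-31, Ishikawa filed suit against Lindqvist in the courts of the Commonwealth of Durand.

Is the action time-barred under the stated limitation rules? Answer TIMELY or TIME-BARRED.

The claim accrued on 2005-07-11, the date of the act.
Adding the 5 years base period to 2005-07-11 gives a deadline of 2010-07-11, before any tolling.
The period was tolled for 246 days by the emergency suspension of filing deadlines (2009-08-30 to 2010-05-03), pushing the deadline to 2011-03-14.
The pending criminal prosecution from 2010-11-21 to 2011-08-11 tolled the period for 263 days, extending the deadline to 2011-12-02.
None of the other events listed affects the running of the period under the stated rules.
The 2011-08-31 filing precedes the 2011-12-02 deadline; the claim is timely.

TIMELY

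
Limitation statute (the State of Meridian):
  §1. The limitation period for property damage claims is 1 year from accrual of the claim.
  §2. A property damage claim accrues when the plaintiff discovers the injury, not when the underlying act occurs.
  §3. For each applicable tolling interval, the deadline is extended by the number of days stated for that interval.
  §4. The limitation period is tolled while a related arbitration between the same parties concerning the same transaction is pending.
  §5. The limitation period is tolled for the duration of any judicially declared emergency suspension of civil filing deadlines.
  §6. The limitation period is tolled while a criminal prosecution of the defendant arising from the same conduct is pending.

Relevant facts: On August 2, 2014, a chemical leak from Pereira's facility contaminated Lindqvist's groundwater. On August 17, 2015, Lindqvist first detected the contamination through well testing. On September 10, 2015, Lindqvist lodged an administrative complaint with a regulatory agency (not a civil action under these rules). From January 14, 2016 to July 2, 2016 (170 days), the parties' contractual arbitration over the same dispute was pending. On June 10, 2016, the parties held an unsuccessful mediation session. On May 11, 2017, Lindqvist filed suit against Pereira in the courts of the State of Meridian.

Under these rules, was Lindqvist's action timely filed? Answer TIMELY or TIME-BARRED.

Under the discovery rule, the claim accrued on August 17, 2015, when Lindqvist discovered the injury — not on the August 2, 2014 date of the underlying act.
The untolled deadline — 1 year after August 17, 2015 — is August 17, 2016.
The period was tolled for 170 days by the pending related arbitration (January 14, 2016 to July 2, 2016), pushing the deadline to February 3, 2017.
Nothing else in the chronology tolls or restarts the period.
Filing on May 11, 2017 missed the February 3, 2017 deadline — the action is time-barred.

TIME-BARRED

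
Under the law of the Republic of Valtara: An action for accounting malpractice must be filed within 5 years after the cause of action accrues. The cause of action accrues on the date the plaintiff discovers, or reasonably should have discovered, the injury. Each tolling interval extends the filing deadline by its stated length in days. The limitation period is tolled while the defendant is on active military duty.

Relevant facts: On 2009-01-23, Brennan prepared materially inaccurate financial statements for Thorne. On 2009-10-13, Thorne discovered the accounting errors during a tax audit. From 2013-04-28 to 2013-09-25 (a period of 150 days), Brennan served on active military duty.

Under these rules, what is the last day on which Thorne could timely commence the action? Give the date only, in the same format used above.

Accrual is tied to discovery, so the period began on 2009-10-13 rather than on 2009-01-23 when the act occurred.
The untolled deadline — 5 years after 2009-10-13 — is 2014-10-13.
The period was tolled for 150 days by the defendant's active military service (2013-04-28 to 2013-09-25), pushing the deadline to 2015-03-12.

2015-03-12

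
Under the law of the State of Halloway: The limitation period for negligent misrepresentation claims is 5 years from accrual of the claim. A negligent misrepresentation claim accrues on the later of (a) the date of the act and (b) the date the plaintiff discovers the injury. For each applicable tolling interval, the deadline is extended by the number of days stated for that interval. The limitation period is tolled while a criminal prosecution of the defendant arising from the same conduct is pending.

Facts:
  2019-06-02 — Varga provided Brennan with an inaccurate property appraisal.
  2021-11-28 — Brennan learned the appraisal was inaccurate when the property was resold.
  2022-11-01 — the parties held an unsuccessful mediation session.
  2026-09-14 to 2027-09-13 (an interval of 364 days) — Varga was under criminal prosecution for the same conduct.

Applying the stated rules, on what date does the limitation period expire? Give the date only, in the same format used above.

2027-11-27

The claim accrued on 2021-11-28 — the later of the 2019-06-02 act and the 2021-11-28 discovery.
Adding the 5 years base period to 2021-11-28 gives a deadline of 2026-11-28, before any tolling.
Because the pending criminal prosecution ran from 2026-09-14 to 2027-09-13, the deadline is extended by 364 days to 2027-11-27.
Nothing else in the chronology tolls or restarts the period.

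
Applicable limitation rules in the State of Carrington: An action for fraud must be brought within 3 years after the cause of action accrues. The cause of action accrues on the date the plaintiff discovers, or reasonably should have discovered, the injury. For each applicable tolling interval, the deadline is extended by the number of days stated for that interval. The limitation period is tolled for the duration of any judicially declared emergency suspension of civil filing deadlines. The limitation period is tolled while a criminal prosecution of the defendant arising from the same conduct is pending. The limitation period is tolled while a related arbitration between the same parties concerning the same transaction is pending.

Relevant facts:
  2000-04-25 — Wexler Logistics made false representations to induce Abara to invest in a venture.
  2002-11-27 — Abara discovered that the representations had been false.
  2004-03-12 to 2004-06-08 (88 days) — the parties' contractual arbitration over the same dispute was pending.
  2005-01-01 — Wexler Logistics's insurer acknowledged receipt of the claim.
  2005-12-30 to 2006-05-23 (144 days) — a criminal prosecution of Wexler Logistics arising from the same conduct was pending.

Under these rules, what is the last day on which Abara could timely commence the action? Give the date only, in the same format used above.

2006-07-17

The claim did not accrue until Abara discovered the injury on 2002-11-27; the 2000-04-25 act date does not start the clock under the stated rule.
The untolled deadline — 3 years after 2002-11-27 — is 2005-11-27.
The pending related arbitration from 2004-03-12 to 2004-06-08 tolled the period for 88 days, extending the deadline to 2006-02-23.
The pending criminal prosecution from 2005-12-30 to 2006-05-23 tolled the period for 144 days, extending the deadline to 2006-07-17.
The other events in the timeline have no effect on the limitation period under the stated rules.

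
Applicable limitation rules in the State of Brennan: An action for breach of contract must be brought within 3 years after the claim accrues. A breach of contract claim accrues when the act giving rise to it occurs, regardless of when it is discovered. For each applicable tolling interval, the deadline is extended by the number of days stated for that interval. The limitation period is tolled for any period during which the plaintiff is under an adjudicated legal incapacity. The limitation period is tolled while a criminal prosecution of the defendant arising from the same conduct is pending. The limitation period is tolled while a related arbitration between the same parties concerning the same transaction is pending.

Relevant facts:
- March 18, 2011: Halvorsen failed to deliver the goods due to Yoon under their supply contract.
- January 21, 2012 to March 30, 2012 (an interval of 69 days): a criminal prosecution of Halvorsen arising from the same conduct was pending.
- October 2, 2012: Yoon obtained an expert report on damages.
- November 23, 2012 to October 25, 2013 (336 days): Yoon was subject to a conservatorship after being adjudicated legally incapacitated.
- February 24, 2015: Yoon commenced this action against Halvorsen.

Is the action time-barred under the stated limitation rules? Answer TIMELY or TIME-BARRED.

The limitation period began to run on March 18, 2011.
The untolled deadline — 3 years after March 18, 2011 — is March 18, 2014.
Because the pending criminal prosecution ran from January 21, 2012 to March 30, 2012, the deadline is extended by 69 days to May 26, 2014.
Because the plaintiff's legal incapacity ran from November 23, 2012 to October 25, 2013, the deadline is extended by 336 days to April 27, 2015.
The other events in the timeline have no effect on the limitation period under the stated rules.
Filing on February 24, 2015 beat the April 27, 2015 deadline — the action is timely.

TIMELY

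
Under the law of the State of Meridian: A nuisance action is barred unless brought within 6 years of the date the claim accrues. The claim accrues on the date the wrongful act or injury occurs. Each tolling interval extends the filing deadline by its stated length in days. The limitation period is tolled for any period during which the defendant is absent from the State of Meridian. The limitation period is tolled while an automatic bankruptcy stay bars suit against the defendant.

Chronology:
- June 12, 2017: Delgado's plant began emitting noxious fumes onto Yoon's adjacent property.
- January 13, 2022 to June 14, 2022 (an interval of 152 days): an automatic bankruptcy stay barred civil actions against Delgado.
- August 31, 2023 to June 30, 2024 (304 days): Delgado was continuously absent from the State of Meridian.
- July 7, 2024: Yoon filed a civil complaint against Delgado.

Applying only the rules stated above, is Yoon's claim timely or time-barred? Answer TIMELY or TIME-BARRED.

TIMELY

The claim accrued on June 12, 2017, when the wrongful act occurred.
Adding the 6 years base period to June 12, 2017 gives a deadline of June 12, 2023, before any tolling.
The period was tolled for 152 days by the automatic bankruptcy stay (January 13, 2022 to June 14, 2022), pushing the deadline to November 11, 2023.
The defendant's absence from the jurisdiction from August 31, 2023 to June 30, 2024 tolled the period for 304 days, extending the deadline to September 10, 2024.
The July 7, 2024 filing precedes the September 10, 2024 deadline; the claim is timely.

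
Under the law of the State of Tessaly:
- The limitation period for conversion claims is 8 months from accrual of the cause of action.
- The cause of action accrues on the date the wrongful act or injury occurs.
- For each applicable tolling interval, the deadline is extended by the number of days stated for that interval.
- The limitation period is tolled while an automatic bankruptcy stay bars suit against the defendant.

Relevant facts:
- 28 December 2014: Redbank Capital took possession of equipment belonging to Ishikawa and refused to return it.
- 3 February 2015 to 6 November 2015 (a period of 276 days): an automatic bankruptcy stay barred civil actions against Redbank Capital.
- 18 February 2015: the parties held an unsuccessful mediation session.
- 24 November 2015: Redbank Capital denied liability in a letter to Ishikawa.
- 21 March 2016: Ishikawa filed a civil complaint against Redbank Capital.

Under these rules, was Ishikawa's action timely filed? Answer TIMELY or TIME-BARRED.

TIMELY

The claim accrued on 28 December 2014, when the wrongful act occurred.
Adding the 8 months base period to 28 December 2014 gives a deadline of 28 August 2015, before any tolling.
Because the automatic bankruptcy stay ran from 3 February 2015 to 6 November 2015, the deadline is extended by 276 days to 30 May 2016.
The other events in the timeline have no effect on the limitation period under the stated rules.
Ishikawa filed on 21 March 2016, before the 30 May 2016 deadline, so the action is timely.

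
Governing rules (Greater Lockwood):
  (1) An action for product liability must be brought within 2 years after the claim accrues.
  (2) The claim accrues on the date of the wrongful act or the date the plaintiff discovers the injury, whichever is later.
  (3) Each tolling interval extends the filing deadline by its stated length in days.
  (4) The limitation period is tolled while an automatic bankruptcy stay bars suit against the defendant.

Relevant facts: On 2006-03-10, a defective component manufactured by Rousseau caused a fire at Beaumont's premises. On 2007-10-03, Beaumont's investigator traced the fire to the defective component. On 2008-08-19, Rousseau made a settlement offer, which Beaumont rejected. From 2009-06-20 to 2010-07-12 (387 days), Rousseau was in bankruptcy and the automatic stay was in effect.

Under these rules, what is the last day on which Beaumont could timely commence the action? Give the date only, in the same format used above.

2010-10-25

Because discovery on 2007-10-03 post-dates the 2006-03-10 act, accrual under the later-of rule falls on 2007-10-03.
2 years from 2007-10-03 is 2009-10-03.
Because the automatic bankruptcy stay ran from 2009-06-20 to 2010-07-12, the deadline is extended by 387 days to 2010-10-25.
Nothing else in the chronology tolls or restarts the period.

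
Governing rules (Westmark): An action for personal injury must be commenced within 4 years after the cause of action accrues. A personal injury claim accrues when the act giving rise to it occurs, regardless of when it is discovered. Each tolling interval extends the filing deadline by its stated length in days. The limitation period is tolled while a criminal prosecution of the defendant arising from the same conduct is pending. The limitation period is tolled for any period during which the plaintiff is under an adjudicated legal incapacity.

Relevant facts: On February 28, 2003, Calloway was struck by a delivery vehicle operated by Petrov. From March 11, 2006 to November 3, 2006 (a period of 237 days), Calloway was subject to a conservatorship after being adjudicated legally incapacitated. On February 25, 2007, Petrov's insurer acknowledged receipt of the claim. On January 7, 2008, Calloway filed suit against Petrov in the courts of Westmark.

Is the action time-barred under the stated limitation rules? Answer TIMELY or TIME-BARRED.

TIME-BARRED

The limitation period began to run on February 28, 2003.
Adding the 4 years base period to February 28, 2003 gives a deadline of February 28, 2007, before any tolling.
The plaintiff's legal incapacity from March 11, 2006 to November 3, 2006 tolled the period for 237 days, extending the deadline to October 23, 2007.
None of the other events listed affects the running of the period under the stated rules.
Filing on January 7, 2008 missed the October 23, 2007 deadline — the action is time-barred.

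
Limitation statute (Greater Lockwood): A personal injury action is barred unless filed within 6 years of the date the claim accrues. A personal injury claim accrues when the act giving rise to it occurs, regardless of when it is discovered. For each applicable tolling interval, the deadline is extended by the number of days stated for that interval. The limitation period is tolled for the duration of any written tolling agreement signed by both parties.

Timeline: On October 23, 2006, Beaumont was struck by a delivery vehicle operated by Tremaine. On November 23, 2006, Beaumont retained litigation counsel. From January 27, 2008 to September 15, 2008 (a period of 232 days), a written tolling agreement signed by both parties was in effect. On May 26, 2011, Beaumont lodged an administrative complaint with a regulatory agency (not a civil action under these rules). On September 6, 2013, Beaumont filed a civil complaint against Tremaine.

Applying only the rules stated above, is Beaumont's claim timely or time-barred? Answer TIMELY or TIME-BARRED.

TIME-BARRED

The limitation period began to run on October 23, 2006.
6 years from October 23, 2006 is October 23, 2012.
Because the written tolling agreement ran from January 27, 2008 to September 15, 2008, the deadline is extended by 232 days to June 12, 2013.
None of the other events listed affects the running of the period under the stated rules.
Filing on September 6, 2013 missed the June 12, 2013 deadline — the action is time-barred.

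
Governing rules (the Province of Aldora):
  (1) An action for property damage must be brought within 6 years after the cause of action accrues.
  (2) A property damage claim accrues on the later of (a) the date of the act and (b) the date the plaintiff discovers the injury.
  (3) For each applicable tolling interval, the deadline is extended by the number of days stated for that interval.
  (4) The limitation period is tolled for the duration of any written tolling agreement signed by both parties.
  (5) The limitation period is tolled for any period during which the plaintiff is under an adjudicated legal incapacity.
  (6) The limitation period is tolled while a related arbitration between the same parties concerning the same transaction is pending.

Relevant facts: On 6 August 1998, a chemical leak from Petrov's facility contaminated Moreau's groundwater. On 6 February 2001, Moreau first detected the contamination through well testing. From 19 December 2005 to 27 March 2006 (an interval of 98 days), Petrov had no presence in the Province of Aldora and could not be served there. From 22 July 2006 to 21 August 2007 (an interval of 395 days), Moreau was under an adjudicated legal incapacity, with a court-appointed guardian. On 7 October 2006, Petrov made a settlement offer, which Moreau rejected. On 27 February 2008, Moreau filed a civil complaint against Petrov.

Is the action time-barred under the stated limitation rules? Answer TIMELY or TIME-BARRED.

The claim accrued on 6 February 2001 — the later of the 6 August 1998 act and the 6 February 2001 discovery.
The untolled deadline — 6 years after 6 February 2001 — is 6 February 2007.
The period was tolled for 395 days by the plaintiff's legal incapacity (22 July 2006 to 21 August 2007), pushing the deadline to 7 March 2008.
No stated provision tolls the period for the defendant's absence, so the interval from 19 December 2005 to 27 March 2006 has no effect on the deadline.
None of the other events listed affects the running of the period under the stated rules.
Filing on 27 February 2008 beat the 7 March 2008 deadline — the action is timely.

TIMELY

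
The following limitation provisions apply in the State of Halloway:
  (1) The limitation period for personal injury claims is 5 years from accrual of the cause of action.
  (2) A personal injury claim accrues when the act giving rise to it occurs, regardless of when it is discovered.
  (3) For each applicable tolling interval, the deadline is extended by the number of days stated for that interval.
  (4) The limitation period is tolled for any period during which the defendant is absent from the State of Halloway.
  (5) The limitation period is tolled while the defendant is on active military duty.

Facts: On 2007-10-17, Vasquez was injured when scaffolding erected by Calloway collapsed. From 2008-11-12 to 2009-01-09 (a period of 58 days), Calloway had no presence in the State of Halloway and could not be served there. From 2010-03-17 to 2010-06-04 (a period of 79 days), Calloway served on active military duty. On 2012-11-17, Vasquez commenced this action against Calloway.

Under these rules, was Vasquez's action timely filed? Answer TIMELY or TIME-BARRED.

TIMELY

The cause of action accrued on 2007-10-17, the date of the act.
Adding the 5 years base period to 2007-10-17 gives a deadline of 2012-10-17, before any tolling.
The defendant's absence from the jurisdiction from 2008-11-12 to 2009-01-09 tolled the period for 58 days, extending the deadline to 2012-12-14.
The period was tolled for 79 days by the defendant's active military service (2010-03-17 to 2010-06-04), pushing the deadline to 2013-03-03.
Filing on 2012-11-17 beat the 2013-03-03 deadline — the action is timely.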